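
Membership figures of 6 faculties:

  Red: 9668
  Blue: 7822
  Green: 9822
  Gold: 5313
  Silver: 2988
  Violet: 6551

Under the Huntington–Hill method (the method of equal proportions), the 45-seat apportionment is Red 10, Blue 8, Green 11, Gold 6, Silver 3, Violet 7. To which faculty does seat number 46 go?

Priority for the next seat is population ÷ (√(s·(s+1))).
Priorities: Red 921.808, Blue 921.832, Green 854.895, Gold 819.814, Silver 862.561, Violet 875.414.
Highest priority: Blue.

Blue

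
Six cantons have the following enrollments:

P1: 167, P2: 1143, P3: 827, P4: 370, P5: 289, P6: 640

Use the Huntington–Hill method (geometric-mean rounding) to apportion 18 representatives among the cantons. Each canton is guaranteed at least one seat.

With divisor 195: modified quotas P1 0.856, P2 5.862, P3 4.241, P4 1.897, P5 1.482, P6 3.282.
Geometric-mean thresholds: P1 (min 1), P2 √(5·6)=5.477, P3 √(4·5)=4.472, P4 √(1·2)=1.414, P5 √(1·2)=1.414, P6 √(3·4)=3.464.
Each quota rounded against its threshold gives P1 1, P2 6, P3 4, P4 2, P5 2, P6 3 (total 18).

P1 1; P2 6; P3 4; P4 2; P5 2; P6 3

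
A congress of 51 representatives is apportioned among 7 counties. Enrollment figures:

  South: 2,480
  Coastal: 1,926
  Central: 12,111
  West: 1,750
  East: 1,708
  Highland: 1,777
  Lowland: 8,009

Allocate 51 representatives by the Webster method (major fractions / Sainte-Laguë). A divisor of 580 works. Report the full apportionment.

South=4; Coastal=3; Central=21; West=3; East=3; Highland=3; Lowland=14

With modified divisor 580: modified quotas South 4.276, Coastal 3.321, Central 20.881, West 3.017, East 2.945, Highland 3.064, Lowland 13.809.
Rounding to the nearest integer: South 4, Coastal 3, Central 21, West 3, East 3, Highland 3, Lowland 14 (total 51).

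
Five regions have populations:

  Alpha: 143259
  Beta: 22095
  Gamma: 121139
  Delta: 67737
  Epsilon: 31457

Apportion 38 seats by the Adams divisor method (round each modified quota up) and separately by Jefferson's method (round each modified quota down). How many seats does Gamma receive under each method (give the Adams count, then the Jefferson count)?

Adams: Alpha 14, Beta 3, Gamma 11, Delta 7, Epsilon 3.
Jefferson: Alpha 14, Beta 2, Gamma 12, Delta 7, Epsilon 3.
Gamma gets 11 under Adams and 12 under Jefferson.

11 and 12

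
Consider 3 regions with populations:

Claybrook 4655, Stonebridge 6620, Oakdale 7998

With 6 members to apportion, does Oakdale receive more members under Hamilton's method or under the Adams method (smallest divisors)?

Hamilton: Claybrook 1, Stonebridge 2, Oakdale 3.
Adams: Claybrook 2, Stonebridge 2, Oakdale 2.
Oakdale gets 3 under Hamilton and 2 under Adams.

Hamilton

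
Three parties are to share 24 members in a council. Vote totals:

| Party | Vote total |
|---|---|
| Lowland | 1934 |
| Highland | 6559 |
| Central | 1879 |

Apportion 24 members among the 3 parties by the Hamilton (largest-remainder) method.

Lowland 5; Highland 15; Central 4

The standard divisor is 10372/24 ≈ 432.167.
Standard quotas: Lowland 4.4751, Highland 15.1770, Central 4.3479.
Lower quotas: Lowland 4, Highland 15, Central 4 (sum 23, leaving 1 seat).
Remainders in descending order: Lowland 0.4751, Central 0.3479, Highland 0.1770.
The surplus seat goes to Lowland.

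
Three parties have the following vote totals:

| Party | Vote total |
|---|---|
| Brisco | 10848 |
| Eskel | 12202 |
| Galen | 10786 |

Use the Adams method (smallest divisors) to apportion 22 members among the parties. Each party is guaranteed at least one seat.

Standard divisor 33836/22 ≈ 1538; standard quotas: Brisco 7.053, Eskel 7.934, Galen 7.013.
Rounding up gives 8, 8, 8 = 24 seats, so the divisor must be adjusted.
With modified divisor 1600: modified quotas Brisco 6.780, Eskel 7.626, Galen 6.741.
Rounding up: Brisco 7, Eskel 8, Galen 7 (total 22).

Brisco 7; Eskel 8; Galen 7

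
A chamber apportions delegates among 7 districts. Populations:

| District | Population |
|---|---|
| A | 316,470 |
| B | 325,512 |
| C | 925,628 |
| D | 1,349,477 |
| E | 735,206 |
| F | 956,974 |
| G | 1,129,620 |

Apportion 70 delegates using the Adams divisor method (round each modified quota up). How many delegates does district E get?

9

Standard divisor 5738887/70 ≈ 81984.1; standard quotas: A 3.860, B 3.970, C 11.290, D 16.460, E 8.968, F 11.673, G 13.779.
Rounding up gives 4, 4, 12, 17, 9, 12, 14 = 72 seats, so the divisor must be adjusted.
With modified divisor 85600: modified quotas A 3.697, B 3.803, C 10.813, D 15.765, E 8.589, F 11.180, G 13.196.
Rounding up: A 4, B 4, C 11, D 16, E 9, F 12, G 14 (total 70).
E receives 9.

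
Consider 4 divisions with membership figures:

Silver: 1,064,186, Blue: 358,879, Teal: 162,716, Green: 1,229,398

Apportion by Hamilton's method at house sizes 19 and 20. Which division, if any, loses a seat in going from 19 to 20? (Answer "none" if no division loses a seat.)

Blue

At 19 seats: Silver 7, Blue 3, Teal 1, Green 8.
At 20 seats: Silver 8, Blue 2, Teal 1, Green 9.
Blue drops from 3 to 2.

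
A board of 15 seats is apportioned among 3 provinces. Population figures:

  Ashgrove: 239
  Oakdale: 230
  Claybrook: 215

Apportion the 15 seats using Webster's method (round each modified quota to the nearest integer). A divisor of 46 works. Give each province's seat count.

With modified divisor 46: modified quotas Ashgrove 5.196, Oakdale 5.000, Claybrook 4.674.
Rounding to the nearest integer: Ashgrove 5, Oakdale 5, Claybrook 5 (total 15).

Ashgrove: 5, Oakdale: 5, Claybrook: 5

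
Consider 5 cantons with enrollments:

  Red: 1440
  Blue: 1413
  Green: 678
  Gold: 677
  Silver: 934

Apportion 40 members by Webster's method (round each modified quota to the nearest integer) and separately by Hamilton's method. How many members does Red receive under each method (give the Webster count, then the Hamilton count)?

Webster: Red 12, Blue 11, Green 5, Gold 5, Silver 7.
Hamilton: Red 11, Blue 11, Green 6, Gold 5, Silver 7.
Red gets 12 under Webster and 11 under Hamilton.

12 and 11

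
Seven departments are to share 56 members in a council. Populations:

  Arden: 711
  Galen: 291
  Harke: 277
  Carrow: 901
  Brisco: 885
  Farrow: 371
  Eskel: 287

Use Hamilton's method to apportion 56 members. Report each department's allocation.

Arden 11, Galen 4, Harke 4, Carrow 14, Brisco 13, Farrow 6, Eskel 4

The standard divisor is 3723/56 ≈ 66.482.
Standard quotas: Arden 10.695, Galen 4.377, Harke 4.167, Carrow 13.553, Brisco 13.312, Farrow 5.580, Eskel 4.317.
Lower quotas: Arden 10, Galen 4, Harke 4, Carrow 13, Brisco 13, Farrow 5, Eskel 4 (sum 53, leaving 3 seats).
Remainders in descending order: Arden 0.695, Farrow 0.580, Carrow 0.553, Galen 0.377, Eskel 0.317, Brisco 0.312, Harke 0.167.
The surplus seats go to Arden, Farrow, Carrow.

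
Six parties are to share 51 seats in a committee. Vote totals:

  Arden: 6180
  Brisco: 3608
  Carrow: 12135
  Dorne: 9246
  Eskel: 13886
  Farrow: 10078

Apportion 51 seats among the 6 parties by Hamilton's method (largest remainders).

Total 55133; standard divisor 55133/51 ≈ 1081.039.
Standard quotas: Arden 5.7167, Brisco 3.3375, Carrow 11.2253, Dorne 8.5529, Eskel 12.8450, Farrow 9.3225.
Lower quotas: Arden 5, Brisco 3, Carrow 11, Dorne 8, Eskel 12, Farrow 9 (sum 48, leaving 3 seats).
Remainders in descending order: Eskel 0.8450, Arden 0.7167, Dorne 0.5529, Brisco 0.3375, Farrow 0.3225, Carrow 0.2253.
Largest remainders: Eskel, Arden, Dorne receive the extra seats.

Arden=6, Brisco=3, Carrow=11, Dorne=9, Eskel=13, Farrow=9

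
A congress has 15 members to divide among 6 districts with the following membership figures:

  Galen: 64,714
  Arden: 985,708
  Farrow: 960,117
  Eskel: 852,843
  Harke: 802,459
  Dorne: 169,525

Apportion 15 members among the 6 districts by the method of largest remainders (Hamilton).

Galen=0, Arden=4, Farrow=4, Eskel=3, Harke=3, Dorne=1

Standard divisor: 3835366 ÷ 15 ≈ 255691.067.
Standard quotas: Galen 0.2531, Arden 3.8551, Farrow 3.7550, Eskel 3.3354, Harke 3.1384, Dorne 0.6630.
Lower quotas: Galen 0, Arden 3, Farrow 3, Eskel 3, Harke 3, Dorne 0 (sum 12, leaving 3 seats).
Remainders in descending order: Arden 0.8551, Farrow 0.7550, Dorne 0.6630, Eskel 0.3354, Galen 0.2531, Harke 0.1384.
The surplus seats go to Arden, Farrow, Dorne.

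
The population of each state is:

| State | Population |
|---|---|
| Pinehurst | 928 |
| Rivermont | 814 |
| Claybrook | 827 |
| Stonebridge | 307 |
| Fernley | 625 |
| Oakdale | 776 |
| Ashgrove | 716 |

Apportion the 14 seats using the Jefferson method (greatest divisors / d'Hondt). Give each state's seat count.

Standard divisor 4993/14 ≈ 356.643; standard quotas: Pinehurst 2.602, Rivermont 2.282, Claybrook 2.319, Stonebridge 0.861, Fernley 1.752, Oakdale 2.176, Ashgrove 2.008.
Rounding down gives 2, 2, 2, 0, 1, 2, 2 = 11 seats, so the divisor must be adjusted.
With modified divisor 300: modified quotas Pinehurst 3.093, Rivermont 2.713, Claybrook 2.757, Stonebridge 1.023, Fernley 2.083, Oakdale 2.587, Ashgrove 2.387.
Rounding down: Pinehurst 3, Rivermont 2, Claybrook 2, Stonebridge 1, Fernley 2, Oakdale 2, Ashgrove 2 (total 14).

Pinehurst 3; Rivermont 2; Claybrook 2; Stonebridge 1; Fernley 2; Oakdale 2; Ashgrove 2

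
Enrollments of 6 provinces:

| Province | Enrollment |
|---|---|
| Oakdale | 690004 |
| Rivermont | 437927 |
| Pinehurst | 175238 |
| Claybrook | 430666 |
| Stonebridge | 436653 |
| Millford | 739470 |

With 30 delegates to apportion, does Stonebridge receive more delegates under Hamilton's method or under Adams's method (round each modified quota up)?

Hamilton: Oakdale 7, Rivermont 5, Pinehurst 2, Claybrook 4, Stonebridge 4, Millford 8.
Adams: Oakdale 7, Rivermont 5, Pinehurst 2, Claybrook 4, Stonebridge 5, Millford 7.
Stonebridge gets 4 under Hamilton and 5 under Adams.

Adams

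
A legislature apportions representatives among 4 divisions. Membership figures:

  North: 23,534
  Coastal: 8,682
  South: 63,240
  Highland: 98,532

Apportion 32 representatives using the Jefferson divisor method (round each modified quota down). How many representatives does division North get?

4

Standard divisor 193988/32 ≈ 6062.125; standard quotas: North 3.882, Coastal 1.432, South 10.432, Highland 16.254.
Rounding down gives 3, 1, 10, 16 = 30 seats, so the divisor must be adjusted.
With modified divisor 5770: modified quotas North 4.079, Coastal 1.505, South 10.960, Highland 17.077.
Rounding down: North 4, Coastal 1, South 10, Highland 17 (total 32).
North receives 4.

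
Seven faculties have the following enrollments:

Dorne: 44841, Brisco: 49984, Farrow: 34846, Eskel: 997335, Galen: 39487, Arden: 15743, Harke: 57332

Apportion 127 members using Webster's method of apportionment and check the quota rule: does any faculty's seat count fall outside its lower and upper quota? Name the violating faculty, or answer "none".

Eskel

Standard quotas: Dorne 4.594, Brisco 5.121, Farrow 3.570, Eskel 102.182, Galen 4.046, Arden 1.613, Harke 5.874.
Webster allocation: Dorne 5, Brisco 5, Farrow 4, Eskel 101, Galen 4, Arden 2, Harke 6.
Eskel has quota 102.182 (lower 102, upper 103) but receives 101 — outside the quota interval.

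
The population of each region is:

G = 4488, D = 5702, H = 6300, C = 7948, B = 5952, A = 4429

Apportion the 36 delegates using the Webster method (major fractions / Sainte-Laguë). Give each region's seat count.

G: 5; D: 6; H: 6; C: 8; B: 6; A: 5

Standard divisor 34819/36 ≈ 967.194; standard quotas: G 4.640, D 5.895, H 6.514, C 8.218, B 6.154, A 4.579.
Rounding to the nearest integer gives 5, 6, 7, 8, 6, 5 = 37 seats, so the divisor must be adjusted.
With modified divisor 977: modified quotas G 4.594, D 5.836, H 6.448, C 8.135, B 6.092, A 4.533.
Rounding to the nearest integer: G 5, D 6, H 6, C 8, B 6, A 5 (total 36).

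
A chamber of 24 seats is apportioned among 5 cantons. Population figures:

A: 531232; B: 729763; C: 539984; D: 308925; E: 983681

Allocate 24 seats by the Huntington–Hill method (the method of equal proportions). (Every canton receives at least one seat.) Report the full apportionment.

With divisor 128784: modified quotas A 4.125, B 5.667, C 4.193, D 2.399, E 7.638.
Geometric-mean thresholds: A √(4·5)=4.472, B √(5·6)=5.477, C √(4·5)=4.472, D √(2·3)=2.449, E √(7·8)=7.483.
Each quota rounded against its threshold gives A 4, B 6, C 4, D 2, E 8 (total 24).

A 4; B 6; C 4; D 2; E 8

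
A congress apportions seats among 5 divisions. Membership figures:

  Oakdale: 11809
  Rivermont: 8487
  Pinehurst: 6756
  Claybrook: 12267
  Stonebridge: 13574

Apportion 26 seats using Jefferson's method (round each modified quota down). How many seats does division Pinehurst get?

3

Standard divisor 52893/26 ≈ 2034.346; standard quotas: Oakdale 5.805, Rivermont 4.172, Pinehurst 3.321, Claybrook 6.030, Stonebridge 6.672.
Rounding down gives 5, 4, 3, 6, 6 = 24 seats, so the divisor must be adjusted.
With modified divisor 1800: modified quotas Oakdale 6.561, Rivermont 4.715, Pinehurst 3.753, Claybrook 6.815, Stonebridge 7.541.
Rounding down: Oakdale 6, Rivermont 4, Pinehurst 3, Claybrook 6, Stonebridge 7 (total 26).
Pinehurst receives 3.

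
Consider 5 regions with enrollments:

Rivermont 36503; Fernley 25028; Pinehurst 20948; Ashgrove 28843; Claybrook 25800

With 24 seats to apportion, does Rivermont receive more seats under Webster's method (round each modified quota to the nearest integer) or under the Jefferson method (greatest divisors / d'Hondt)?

Webster: Rivermont 6, Fernley 4, Pinehurst 4, Ashgrove 5, Claybrook 5.
Jefferson: Rivermont 7, Fernley 4, Pinehurst 4, Ashgrove 5, Claybrook 4.
Rivermont gets 6 under Webster and 7 under Jefferson.

Jefferson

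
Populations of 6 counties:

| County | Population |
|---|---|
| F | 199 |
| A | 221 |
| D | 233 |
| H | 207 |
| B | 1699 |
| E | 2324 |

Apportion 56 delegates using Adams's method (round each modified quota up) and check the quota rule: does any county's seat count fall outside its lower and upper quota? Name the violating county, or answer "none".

E

Standard quotas: F 2.282, A 2.535, D 2.672, H 2.374, B 19.485, E 26.652.
Adams allocation: F 3, A 3, D 3, H 3, B 19, E 25.
E has quota 26.652 (lower 26, upper 27) but receives 25 — outside the quota interval.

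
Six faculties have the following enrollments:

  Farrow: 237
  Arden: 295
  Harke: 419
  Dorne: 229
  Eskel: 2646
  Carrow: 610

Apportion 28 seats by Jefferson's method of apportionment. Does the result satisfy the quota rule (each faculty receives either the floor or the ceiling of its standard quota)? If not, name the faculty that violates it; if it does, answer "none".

Eskel

Standard quotas: Farrow 1.496, Arden 1.862, Harke 2.645, Dorne 1.445, Eskel 16.702, Carrow 3.850.
Jefferson allocation: Farrow 1, Arden 2, Harke 2, Dorne 1, Eskel 18, Carrow 4.
Eskel has quota 16.702 (lower 16, upper 17) but receives 18 — outside the quota interval.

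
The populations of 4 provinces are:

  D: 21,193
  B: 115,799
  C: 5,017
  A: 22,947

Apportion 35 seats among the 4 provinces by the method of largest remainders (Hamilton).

D 4, B 25, C 1, A 5

The standard divisor is 164956/35 ≈ 4713.029.
Standard quotas: D 4.4967, B 24.5700, C 1.0645, A 4.8688.
Lower quotas: D 4, B 24, C 1, A 4 (sum 33, leaving 2 seats).
Remainders in descending order: A 0.8688, B 0.5700, D 0.4967, C 0.0645.
The surplus seats go to A, B.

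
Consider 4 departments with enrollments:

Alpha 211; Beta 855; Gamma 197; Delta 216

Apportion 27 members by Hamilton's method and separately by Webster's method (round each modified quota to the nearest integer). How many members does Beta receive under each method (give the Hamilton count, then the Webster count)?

Hamilton: Alpha 4, Beta 16, Gamma 3, Delta 4.
Webster: Alpha 4, Beta 15, Gamma 4, Delta 4.
Beta gets 16 under Hamilton and 15 under Webster.

16 and 15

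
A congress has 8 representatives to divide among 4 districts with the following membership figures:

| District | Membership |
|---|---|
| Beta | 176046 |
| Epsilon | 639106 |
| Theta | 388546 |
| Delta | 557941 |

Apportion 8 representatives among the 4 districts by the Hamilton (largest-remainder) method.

Standard divisor: 1761639 ÷ 8 ≈ 220204.875.
Standard quotas: Beta 0.7995, Epsilon 2.9023, Theta 1.7645, Delta 2.5337.
Lower quotas: Beta 0, Epsilon 2, Theta 1, Delta 2 (sum 5, leaving 3 seats).
Remainders in descending order: Epsilon 0.9023, Beta 0.7995, Theta 0.7645, Delta 0.5337.
Largest remainders: Epsilon, Beta, Theta receive the extra seats.

Beta 1; Epsilon 3; Theta 2; Delta 2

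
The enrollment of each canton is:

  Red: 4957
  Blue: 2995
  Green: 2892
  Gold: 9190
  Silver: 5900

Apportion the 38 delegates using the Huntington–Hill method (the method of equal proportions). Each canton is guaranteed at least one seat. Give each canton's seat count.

Red: 7, Blue: 4, Green: 4, Gold: 14, Silver: 9

With divisor 675: modified quotas Red 7.344, Blue 4.437, Green 4.284, Gold 13.615, Silver 8.741.
Geometric-mean thresholds: Red √(7·8)=7.483, Blue √(4·5)=4.472, Green √(4·5)=4.472, Gold √(13·14)=13.491, Silver √(8·9)=8.485.
Each quota rounded against its threshold gives Red 7, Blue 4, Green 4, Gold 14, Silver 9 (total 38).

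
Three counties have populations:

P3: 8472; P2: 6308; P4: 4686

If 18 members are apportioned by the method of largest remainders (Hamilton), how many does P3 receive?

8

Standard divisor: 19466 ÷ 18 ≈ 1081.444.
Standard quotas: P3 7.8340, P2 5.8329, P4 4.3331.
Lower quotas: P3 7, P2 5, P4 4 (sum 16, leaving 2 seats).
Remainders in descending order: P3 0.8340, P2 0.8329, P4 0.3331.
Largest remainders: P3, P2 receive the extra seats.
P3 receives 8.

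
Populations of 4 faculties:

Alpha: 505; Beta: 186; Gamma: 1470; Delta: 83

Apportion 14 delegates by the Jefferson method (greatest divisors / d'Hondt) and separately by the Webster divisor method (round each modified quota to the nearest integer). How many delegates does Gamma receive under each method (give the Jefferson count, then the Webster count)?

Jefferson: Alpha 3, Beta 1, Gamma 10, Delta 0.
Webster: Alpha 3, Beta 1, Gamma 9, Delta 1.
Gamma gets 10 under Jefferson and 9 under Webster.

10 and 9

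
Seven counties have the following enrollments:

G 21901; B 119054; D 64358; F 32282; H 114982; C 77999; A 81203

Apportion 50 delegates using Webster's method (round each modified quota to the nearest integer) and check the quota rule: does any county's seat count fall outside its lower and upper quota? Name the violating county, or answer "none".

none

Standard quotas: G 2.140, B 11.631, D 6.288, F 3.154, H 11.234, C 7.620, A 7.933.
Webster allocation: G 2, B 12, D 6, F 3, H 11, C 8, A 8.
Every allocation lies between the lower and upper quota.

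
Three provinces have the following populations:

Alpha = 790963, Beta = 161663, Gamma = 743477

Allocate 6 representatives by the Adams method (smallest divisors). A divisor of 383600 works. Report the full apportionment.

Alpha 3; Beta 1; Gamma 2

With modified divisor 383600: modified quotas Alpha 2.062, Beta 0.421, Gamma 1.938.
Rounding up: Alpha 3, Beta 1, Gamma 2 (total 6).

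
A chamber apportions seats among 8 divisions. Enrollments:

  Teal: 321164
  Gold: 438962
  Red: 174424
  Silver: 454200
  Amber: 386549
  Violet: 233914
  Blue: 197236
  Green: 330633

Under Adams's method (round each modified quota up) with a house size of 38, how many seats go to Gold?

6

Standard divisor 2537082/38 ≈ 66765.316; standard quotas: Teal 4.810, Gold 6.575, Red 2.612, Silver 6.803, Amber 5.790, Violet 3.504, Blue 2.954, Green 4.952.
Rounding up gives 5, 7, 3, 7, 6, 4, 3, 5 = 40 seats, so the divisor must be adjusted.
With modified divisor 76500: modified quotas Teal 4.198, Gold 5.738, Red 2.280, Silver 5.937, Amber 5.053, Violet 3.058, Blue 2.578, Green 4.322.
Rounding up: Teal 5, Gold 6, Red 3, Silver 6, Amber 6, Violet 4, Blue 3, Green 5 (total 38).
Gold receives 6.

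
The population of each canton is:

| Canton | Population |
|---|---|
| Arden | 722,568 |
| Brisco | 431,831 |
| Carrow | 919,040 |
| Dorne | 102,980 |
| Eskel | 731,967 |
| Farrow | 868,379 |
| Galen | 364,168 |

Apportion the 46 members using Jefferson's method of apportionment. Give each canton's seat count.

Arden 8; Brisco 5; Carrow 10; Dorne 1; Eskel 8; Farrow 10; Galen 4

Standard divisor 4140933/46 ≈ 90020.283; standard quotas: Arden 8.027, Brisco 4.797, Carrow 10.209, Dorne 1.144, Eskel 8.131, Farrow 9.646, Galen 4.045.
Rounding down gives 8, 4, 10, 1, 8, 9, 4 = 44 seats, so the divisor must be adjusted.
With modified divisor 85000: modified quotas Arden 8.501, Brisco 5.080, Carrow 10.812, Dorne 1.212, Eskel 8.611, Farrow 10.216, Galen 4.284.
Rounding down: Arden 8, Brisco 5, Carrow 10, Dorne 1, Eskel 8, Farrow 10, Galen 4 (total 46).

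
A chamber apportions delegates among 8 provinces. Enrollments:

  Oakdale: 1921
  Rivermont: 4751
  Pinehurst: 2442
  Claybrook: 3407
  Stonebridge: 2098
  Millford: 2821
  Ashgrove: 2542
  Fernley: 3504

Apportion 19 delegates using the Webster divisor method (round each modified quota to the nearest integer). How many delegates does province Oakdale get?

Standard divisor 23486/19 ≈ 1236.105; standard quotas: Oakdale 1.554, Rivermont 3.844, Pinehurst 1.976, Claybrook 2.756, Stonebridge 1.697, Millford 2.282, Ashgrove 2.056, Fernley 2.835.
Rounding to the nearest integer gives 2, 4, 2, 3, 2, 2, 2, 3 = 20 seats, so the divisor must be adjusted.
With modified divisor 1300: modified quotas Oakdale 1.478, Rivermont 3.655, Pinehurst 1.878, Claybrook 2.621, Stonebridge 1.614, Millford 2.170, Ashgrove 1.955, Fernley 2.695.
Rounding to the nearest integer: Oakdale 1, Rivermont 4, Pinehurst 2, Claybrook 3, Stonebridge 2, Millford 2, Ashgrove 2, Fernley 3 (total 19).
Oakdale receives 1.

1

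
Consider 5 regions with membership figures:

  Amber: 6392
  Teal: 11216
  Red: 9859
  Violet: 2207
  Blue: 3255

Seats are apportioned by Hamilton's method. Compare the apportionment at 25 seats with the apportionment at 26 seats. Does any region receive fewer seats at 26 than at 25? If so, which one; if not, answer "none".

none

At 25 seats: Amber 5, Teal 9, Red 7, Violet 2, Blue 2.
At 26 seats: Amber 5, Teal 9, Red 8, Violet 2, Blue 2.
No region's allocation decreased.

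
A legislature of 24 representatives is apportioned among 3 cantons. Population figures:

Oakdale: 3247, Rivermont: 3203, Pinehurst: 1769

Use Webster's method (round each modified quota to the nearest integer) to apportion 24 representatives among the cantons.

Oakdale 10, Rivermont 9, Pinehurst 5

Standard divisor 8219/24 ≈ 342.458; standard quotas: Oakdale 9.481, Rivermont 9.353, Pinehurst 5.166.
Rounding to the nearest integer gives 9, 9, 5 = 23 seats, so the divisor must be adjusted.
With modified divisor 340: modified quotas Oakdale 9.550, Rivermont 9.421, Pinehurst 5.203.
Rounding to the nearest integer: Oakdale 10, Rivermont 9, Pinehurst 5 (total 24).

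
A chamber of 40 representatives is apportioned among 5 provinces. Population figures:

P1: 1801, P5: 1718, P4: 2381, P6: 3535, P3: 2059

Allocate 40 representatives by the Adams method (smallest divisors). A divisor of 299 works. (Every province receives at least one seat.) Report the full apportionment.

P1 7, P5 6, P4 8, P6 12, P3 7

With modified divisor 299: modified quotas P1 6.023, P5 5.746, P4 7.963, P6 11.823, P3 6.886.
Rounding up: P1 7, P5 6, P4 8, P6 12, P3 7 (total 40).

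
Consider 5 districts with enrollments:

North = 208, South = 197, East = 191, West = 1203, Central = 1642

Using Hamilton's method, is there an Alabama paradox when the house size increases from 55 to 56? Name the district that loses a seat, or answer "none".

At 55 seats: North 4, South 3, East 3, West 19, Central 26.
At 56 seats: North 3, South 3, East 3, West 20, Central 27.
North drops from 4 to 3.

North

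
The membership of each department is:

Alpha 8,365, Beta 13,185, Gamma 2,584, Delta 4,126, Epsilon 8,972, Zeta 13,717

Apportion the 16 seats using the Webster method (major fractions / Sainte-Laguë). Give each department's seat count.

Standard divisor 50949/16 ≈ 3184.312; standard quotas: Alpha 2.627, Beta 4.141, Gamma 0.811, Delta 1.296, Epsilon 2.818, Zeta 4.308.
Rounding to the nearest integer gives Alpha 3, Beta 4, Gamma 1, Delta 1, Epsilon 3, Zeta 4 — total 16, matching the house size, so no adjustment is needed.

Alpha 3, Beta 4, Gamma 1, Delta 1, Epsilon 3, Zeta 4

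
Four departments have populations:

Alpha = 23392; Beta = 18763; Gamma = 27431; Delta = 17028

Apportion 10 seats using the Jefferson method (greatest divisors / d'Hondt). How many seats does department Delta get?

2

Standard divisor 86614/10 ≈ 8661.4; standard quotas: Alpha 2.701, Beta 2.166, Gamma 3.167, Delta 1.966.
Rounding down gives 2, 2, 3, 1 = 8 seats, so the divisor must be adjusted.
With modified divisor 7300: modified quotas Alpha 3.204, Beta 2.570, Gamma 3.758, Delta 2.333.
Rounding down: Alpha 3, Beta 2, Gamma 3, Delta 2 (total 10).
Delta receives 2.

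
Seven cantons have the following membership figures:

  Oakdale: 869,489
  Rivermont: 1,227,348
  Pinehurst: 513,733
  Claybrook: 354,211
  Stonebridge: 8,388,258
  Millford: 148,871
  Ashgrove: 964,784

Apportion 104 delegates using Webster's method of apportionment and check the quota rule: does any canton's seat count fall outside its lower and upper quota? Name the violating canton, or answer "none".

Stonebridge

Standard quotas: Oakdale 7.253, Rivermont 10.239, Pinehurst 4.286, Claybrook 2.955, Stonebridge 69.977, Millford 1.242, Ashgrove 8.048.
Webster allocation: Oakdale 7, Rivermont 10, Pinehurst 4, Claybrook 3, Stonebridge 71, Millford 1, Ashgrove 8.
Stonebridge has quota 69.977 (lower 69, upper 70) but receives 71 — outside the quota interval.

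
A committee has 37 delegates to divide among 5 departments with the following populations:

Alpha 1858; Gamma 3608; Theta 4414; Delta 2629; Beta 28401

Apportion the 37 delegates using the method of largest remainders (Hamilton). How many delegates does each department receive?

Standard divisor: 40910 ÷ 37 ≈ 1105.676.
Standard quotas: Alpha 1.6804, Gamma 3.2632, Theta 3.9921, Delta 2.3777, Beta 25.6866.
Lower quotas: Alpha 1, Gamma 3, Theta 3, Delta 2, Beta 25 (sum 34, leaving 3 seats).
Remainders in descending order: Theta 0.9921, Beta 0.6866, Alpha 0.6804, Delta 0.3777, Gamma 0.2632.
The surplus seats go to Theta, Beta, Alpha.

Alpha 2, Gamma 3, Theta 4, Delta 2, Beta 26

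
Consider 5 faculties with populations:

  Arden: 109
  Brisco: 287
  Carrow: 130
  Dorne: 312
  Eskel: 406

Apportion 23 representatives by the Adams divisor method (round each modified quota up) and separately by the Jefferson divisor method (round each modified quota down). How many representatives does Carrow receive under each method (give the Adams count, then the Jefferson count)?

3 and 2

Adams: Arden 2, Brisco 5, Carrow 3, Dorne 6, Eskel 7.
Jefferson: Arden 2, Brisco 5, Carrow 2, Dorne 6, Eskel 8.
Carrow gets 3 under Adams and 2 under Jefferson.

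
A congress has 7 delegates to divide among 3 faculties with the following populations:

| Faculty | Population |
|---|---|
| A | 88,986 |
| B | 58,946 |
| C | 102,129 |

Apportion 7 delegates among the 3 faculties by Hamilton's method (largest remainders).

A 2, B 2, C 3

Standard divisor: 250061 ÷ 7 = 35723.
Standard quotas: A 2.4910, B 1.6501, C 2.8589.
Lower quotas: A 2, B 1, C 2 (sum 5, leaving 2 seats).
Remainders in descending order: C 0.8589, B 0.6501, A 0.4910.
Largest remainders: C, B receive the extra seats.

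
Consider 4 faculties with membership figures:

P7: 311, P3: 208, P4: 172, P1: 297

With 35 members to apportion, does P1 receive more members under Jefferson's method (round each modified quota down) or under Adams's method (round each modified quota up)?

Jefferson: P7 11, P3 7, P4 6, P1 11.
Adams: P7 11, P3 8, P4 6, P1 10.
P1 gets 11 under Jefferson and 10 under Adams.

Jefferson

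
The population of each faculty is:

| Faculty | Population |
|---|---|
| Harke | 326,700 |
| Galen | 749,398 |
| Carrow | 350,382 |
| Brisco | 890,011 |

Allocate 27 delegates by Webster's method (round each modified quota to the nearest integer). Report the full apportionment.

Harke 4, Galen 9, Carrow 4, Brisco 10

Standard divisor 2316491/27 ≈ 85795.963; standard quotas: Harke 3.808, Galen 8.735, Carrow 4.084, Brisco 10.374.
Rounding to the nearest integer gives Harke 4, Galen 9, Carrow 4, Brisco 10 — total 27, matching the house size, so no adjustment is needed.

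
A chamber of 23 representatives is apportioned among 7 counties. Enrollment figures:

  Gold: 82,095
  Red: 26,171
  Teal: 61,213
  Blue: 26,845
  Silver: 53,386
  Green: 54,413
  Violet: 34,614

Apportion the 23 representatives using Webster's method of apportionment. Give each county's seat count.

Gold=5, Red=2, Teal=4, Blue=2, Silver=4, Green=4, Violet=2

Standard divisor 338737/23 ≈ 14727.696; standard quotas: Gold 5.574, Red 1.777, Teal 4.156, Blue 1.823, Silver 3.625, Green 3.695, Violet 2.350.
Rounding to the nearest integer gives 6, 2, 4, 2, 4, 4, 2 = 24 seats, so the divisor must be adjusted.
With modified divisor 15100: modified quotas Gold 5.437, Red 1.733, Teal 4.054, Blue 1.778, Silver 3.535, Green 3.604, Violet 2.292.
Rounding to the nearest integer: Gold 5, Red 2, Teal 4, Blue 2, Silver 4, Green 4, Violet 2 (total 23).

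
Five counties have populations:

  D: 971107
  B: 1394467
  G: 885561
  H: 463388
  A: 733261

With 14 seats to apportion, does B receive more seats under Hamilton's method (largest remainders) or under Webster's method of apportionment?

Hamilton: D 3, B 4, G 3, H 2, A 2.
Webster: D 3, B 5, G 3, H 1, A 2.
B gets 4 under Hamilton and 5 under Webster.

Webster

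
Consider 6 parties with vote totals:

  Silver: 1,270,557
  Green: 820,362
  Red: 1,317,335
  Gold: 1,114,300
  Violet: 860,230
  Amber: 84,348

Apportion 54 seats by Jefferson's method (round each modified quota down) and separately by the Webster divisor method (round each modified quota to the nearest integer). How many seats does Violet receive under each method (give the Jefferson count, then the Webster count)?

Jefferson: Silver 13, Green 8, Red 13, Gold 11, Violet 9, Amber 0.
Webster: Silver 13, Green 8, Red 13, Gold 11, Violet 8, Amber 1.
Violet gets 9 under Jefferson and 8 under Webster.

9 and 8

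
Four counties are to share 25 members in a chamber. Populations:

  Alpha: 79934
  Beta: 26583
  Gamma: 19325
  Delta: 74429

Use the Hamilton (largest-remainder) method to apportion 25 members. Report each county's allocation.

Alpha 10; Beta 3; Gamma 3; Delta 9

The standard divisor is 200271/25 ≈ 8010.84.
Standard quotas: Alpha 9.9782, Beta 3.3184, Gamma 2.4124, Delta 9.2910.
Lower quotas: Alpha 9, Beta 3, Gamma 2, Delta 9 (sum 23, leaving 2 seats).
Remainders in descending order: Alpha 0.9782, Gamma 0.4124, Beta 0.3184, Delta 0.2910.
Largest remainders: Alpha, Gamma receive the extra seats.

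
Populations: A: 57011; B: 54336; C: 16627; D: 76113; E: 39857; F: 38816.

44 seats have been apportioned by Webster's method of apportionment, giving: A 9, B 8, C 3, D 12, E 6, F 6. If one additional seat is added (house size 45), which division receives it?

B

Priority for the next seat is population ÷ (current seats + 0.5).
Priorities: A 6001.158, B 6392.471, C 4750.571, D 6089.040, E 6131.846, F 5971.692.
Highest priority: B.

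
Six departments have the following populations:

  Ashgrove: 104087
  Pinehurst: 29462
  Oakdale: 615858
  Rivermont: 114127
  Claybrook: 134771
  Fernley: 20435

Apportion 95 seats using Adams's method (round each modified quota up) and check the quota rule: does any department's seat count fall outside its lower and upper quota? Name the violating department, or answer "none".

Oakdale

Standard quotas: Ashgrove 9.706, Pinehurst 2.747, Oakdale 57.430, Rivermont 10.643, Claybrook 12.568, Fernley 1.906.
Adams allocation: Ashgrove 10, Pinehurst 3, Oakdale 56, Rivermont 11, Claybrook 13, Fernley 2.
Oakdale has quota 57.430 (lower 57, upper 58) but receives 56 — outside the quota interval.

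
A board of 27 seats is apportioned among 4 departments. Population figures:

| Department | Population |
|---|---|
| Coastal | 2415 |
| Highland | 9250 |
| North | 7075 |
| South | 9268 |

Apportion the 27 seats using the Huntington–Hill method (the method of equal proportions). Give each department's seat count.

With divisor 1038: modified quotas Coastal 2.327, Highland 8.911, North 6.816, South 8.929.
Geometric-mean thresholds: Coastal √(2·3)=2.449, Highland √(8·9)=8.485, North √(6·7)=6.481, South √(8·9)=8.485.
Each quota rounded against its threshold gives Coastal 2, Highland 9, North 7, South 9 (total 27).

Coastal: 2, Highland: 9, North: 7, South: 9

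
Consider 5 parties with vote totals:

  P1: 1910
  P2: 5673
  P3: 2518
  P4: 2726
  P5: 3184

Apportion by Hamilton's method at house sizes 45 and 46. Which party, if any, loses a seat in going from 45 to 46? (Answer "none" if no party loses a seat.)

none

At 45 seats: P1 5, P2 16, P3 7, P4 8, P5 9.
At 46 seats: P1 6, P2 16, P3 7, P4 8, P5 9.
No party's allocation decreased.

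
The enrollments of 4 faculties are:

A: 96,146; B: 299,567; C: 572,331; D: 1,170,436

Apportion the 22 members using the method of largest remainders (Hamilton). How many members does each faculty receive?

Standard divisor: 2138480 ÷ 22 ≈ 97203.636.
Standard quotas: A 0.9891, B 3.0818, C 5.8880, D 12.0411.
Lower quotas: A 0, B 3, C 5, D 12 (sum 20, leaving 2 seats).
Remainders in descending order: A 0.9891, C 0.8880, B 0.0818, D 0.0411.
The surplus seats go to A, C.

A 1, B 3, C 6, D 12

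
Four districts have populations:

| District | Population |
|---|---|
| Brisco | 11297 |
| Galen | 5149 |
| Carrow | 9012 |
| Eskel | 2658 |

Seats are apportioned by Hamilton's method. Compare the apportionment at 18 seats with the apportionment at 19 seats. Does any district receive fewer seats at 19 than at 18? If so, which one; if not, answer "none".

none

At 18 seats: Brisco 7, Galen 3, Carrow 6, Eskel 2.
At 19 seats: Brisco 8, Galen 3, Carrow 6, Eskel 2.
No district's allocation decreased.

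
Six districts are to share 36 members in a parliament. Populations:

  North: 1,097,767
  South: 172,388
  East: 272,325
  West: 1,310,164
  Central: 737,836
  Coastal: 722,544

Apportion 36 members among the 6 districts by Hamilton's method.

Standard divisor: 4313024 ÷ 36 ≈ 119806.222.
Standard quotas: North 9.1629, South 1.4389, East 2.2730, West 10.9357, Central 6.1586, Coastal 6.0309.
Lower quotas: North 9, South 1, East 2, West 10, Central 6, Coastal 6 (sum 34, leaving 2 seats).
Remainders in descending order: West 0.9357, South 0.4389, East 0.2730, North 0.1629, Central 0.1586, Coastal 0.0309.
The surplus seats go to West, South.

North: 9, South: 2, East: 2, West: 11, Central: 6, Coastal: 6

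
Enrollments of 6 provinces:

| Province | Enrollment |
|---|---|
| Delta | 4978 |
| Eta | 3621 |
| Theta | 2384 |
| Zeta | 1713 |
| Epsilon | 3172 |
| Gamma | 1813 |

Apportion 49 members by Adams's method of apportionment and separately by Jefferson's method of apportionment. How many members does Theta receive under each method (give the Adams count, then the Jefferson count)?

Adams: Delta 13, Eta 10, Theta 7, Zeta 5, Epsilon 9, Gamma 5.
Jefferson: Delta 14, Eta 10, Theta 6, Zeta 5, Epsilon 9, Gamma 5.
Theta gets 7 under Adams and 6 under Jefferson.

7 and 6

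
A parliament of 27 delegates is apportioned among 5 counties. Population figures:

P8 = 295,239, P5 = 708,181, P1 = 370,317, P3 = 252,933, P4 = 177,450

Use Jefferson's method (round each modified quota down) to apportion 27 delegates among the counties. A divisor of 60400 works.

With modified divisor 60400: modified quotas P8 4.888, P5 11.725, P1 6.131, P3 4.188, P4 2.938.
Rounding down: P8 4, P5 11, P1 6, P3 4, P4 2 (total 27).

P8: 4, P5: 11, P1: 6, P3: 4, P4: 2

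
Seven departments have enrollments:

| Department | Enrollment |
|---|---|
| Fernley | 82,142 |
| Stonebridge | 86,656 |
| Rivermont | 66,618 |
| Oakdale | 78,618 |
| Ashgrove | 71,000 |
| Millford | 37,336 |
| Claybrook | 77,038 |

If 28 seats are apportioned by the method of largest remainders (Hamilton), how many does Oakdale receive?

Standard divisor: 499408 ÷ 28 = 17836.
Standard quotas: Fernley 4.6054, Stonebridge 4.8585, Rivermont 3.7350, Oakdale 4.4078, Ashgrove 3.9807, Millford 2.0933, Claybrook 4.3192.
Lower quotas: Fernley 4, Stonebridge 4, Rivermont 3, Oakdale 4, Ashgrove 3, Millford 2, Claybrook 4 (sum 24, leaving 4 seats).
Remainders in descending order: Ashgrove 0.9807, Stonebridge 0.8585, Rivermont 0.7350, Fernley 0.6054, Oakdale 0.4078, Claybrook 0.3192, Millford 0.0933.
The surplus seats go to Ashgrove, Stonebridge, Rivermont, Fernley.
Oakdale receives 4.

4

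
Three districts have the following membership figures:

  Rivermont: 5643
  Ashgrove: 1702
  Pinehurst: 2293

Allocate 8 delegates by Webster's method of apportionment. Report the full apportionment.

Standard divisor 9638/8 ≈ 1204.75; standard quotas: Rivermont 4.684, Ashgrove 1.413, Pinehurst 1.903.
Rounding to the nearest integer gives Rivermont 5, Ashgrove 1, Pinehurst 2 — total 8, matching the house size, so no adjustment is needed.

Rivermont 5, Ashgrove 1, Pinehurst 2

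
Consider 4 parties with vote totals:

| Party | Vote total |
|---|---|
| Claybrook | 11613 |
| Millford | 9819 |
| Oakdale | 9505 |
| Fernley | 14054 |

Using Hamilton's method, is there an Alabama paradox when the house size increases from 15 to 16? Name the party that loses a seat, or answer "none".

At 15 seats: Claybrook 4, Millford 3, Oakdale 3, Fernley 5.
At 16 seats: Claybrook 4, Millford 4, Oakdale 3, Fernley 5.
No party's allocation decreased.

none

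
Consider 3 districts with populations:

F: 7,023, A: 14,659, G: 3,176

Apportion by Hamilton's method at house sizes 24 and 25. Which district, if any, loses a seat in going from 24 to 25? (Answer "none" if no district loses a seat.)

At 24 seats: F 7, A 14, G 3.
At 25 seats: F 7, A 15, G 3.
No district's allocation decreased.

none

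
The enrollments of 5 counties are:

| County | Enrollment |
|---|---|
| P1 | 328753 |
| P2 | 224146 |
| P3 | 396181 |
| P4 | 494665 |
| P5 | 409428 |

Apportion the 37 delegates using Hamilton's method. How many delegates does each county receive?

P1 7, P2 4, P3 8, P4 10, P5 8

Standard divisor: 1853173 ÷ 37 ≈ 50085.757.
Standard quotas: P1 6.5638, P2 4.4752, P3 7.9101, P4 9.8764, P5 8.1745.
Lower quotas: P1 6, P2 4, P3 7, P4 9, P5 8 (sum 34, leaving 3 seats).
Remainders in descending order: P3 0.9101, P4 0.8764, P1 0.5638, P2 0.4752, P5 0.1745.
The surplus seats go to P3, P4, P1.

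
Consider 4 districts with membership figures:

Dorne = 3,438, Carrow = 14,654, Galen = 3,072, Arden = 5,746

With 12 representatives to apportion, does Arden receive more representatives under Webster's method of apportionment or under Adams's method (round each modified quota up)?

Webster: Dorne 2, Carrow 6, Galen 1, Arden 3.
Adams: Dorne 2, Carrow 6, Galen 2, Arden 2.
Arden gets 3 under Webster and 2 under Adams.

Webster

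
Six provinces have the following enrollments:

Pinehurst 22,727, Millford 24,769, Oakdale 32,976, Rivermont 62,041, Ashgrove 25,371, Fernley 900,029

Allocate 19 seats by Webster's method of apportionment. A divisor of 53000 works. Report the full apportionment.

Pinehurst=0, Millford=0, Oakdale=1, Rivermont=1, Ashgrove=0, Fernley=17

With modified divisor 53000: modified quotas Pinehurst 0.429, Millford 0.467, Oakdale 0.622, Rivermont 1.171, Ashgrove 0.479, Fernley 16.982.
Rounding to the nearest integer: Pinehurst 0, Millford 0, Oakdale 1, Rivermont 1, Ashgrove 0, Fernley 17 (total 19).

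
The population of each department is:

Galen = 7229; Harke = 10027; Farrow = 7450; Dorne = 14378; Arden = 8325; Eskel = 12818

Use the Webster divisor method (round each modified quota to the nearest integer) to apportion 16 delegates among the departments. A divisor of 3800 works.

With modified divisor 3800: modified quotas Galen 1.902, Harke 2.639, Farrow 1.961, Dorne 3.784, Arden 2.191, Eskel 3.373.
Rounding to the nearest integer: Galen 2, Harke 3, Farrow 2, Dorne 4, Arden 2, Eskel 3 (total 16).

Galen=2, Harke=3, Farrow=2, Dorne=4, Arden=2, Eskel=3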